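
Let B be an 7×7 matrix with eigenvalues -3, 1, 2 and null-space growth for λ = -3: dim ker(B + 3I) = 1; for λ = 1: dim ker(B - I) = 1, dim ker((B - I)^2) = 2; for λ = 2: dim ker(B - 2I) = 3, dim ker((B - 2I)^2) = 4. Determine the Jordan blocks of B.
λ = -3: successive nullity increments [1] count blocks of size ≥ k; block sizes are [1].
λ = 1: successive nullity increments [1, 1] count blocks of size ≥ k; block sizes are [2].
λ = 2: successive nullity increments [3, 1] count blocks of size ≥ k; block sizes are [2, 1, 1].

Jordan blocks: (-3, 1), (1, 2), (2, 2), (2, 1), (2, 1)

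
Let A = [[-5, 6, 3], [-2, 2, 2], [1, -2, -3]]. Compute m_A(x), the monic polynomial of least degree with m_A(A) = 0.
m_A(x) = (x + 2)^2

The characteristic polynomial factors as (x + 2)^3. The minimal polynomial is ∏(x - λ)^{k_λ} where k_λ is the size of the largest Jordan block at λ.

For λ = -2: rank(A + 2I) = 1, and the largest Jordan block has size 2 (the smallest k with rank((A + 2I)^k) = rank((A + 2I)^(k+1))).

So m_A(x) = (x + 2)^2.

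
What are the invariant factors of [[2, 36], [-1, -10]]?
The Jordan structure of A has elementary divisors (x + 4)^2. Arranging the block sizes at each eigenvalue in decreasing order and taking row products gives the invariant factors.

Invariant factors (smallest first, each dividing the next): (x + 4)^2.

Check: the last factor (x + 4)^2 is the minimal polynomial, and the product (x + 4)^2 is the characteristic polynomial.

(x + 4)^2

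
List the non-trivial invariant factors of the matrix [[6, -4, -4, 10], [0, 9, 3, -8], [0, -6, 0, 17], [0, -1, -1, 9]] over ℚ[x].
x - 6, (x - 6)^3

The Jordan structure of A has elementary divisors (x - 6)^3, (x - 6). Arranging the block sizes at each eigenvalue in decreasing order and taking row products gives the invariant factors.

Invariant factors (smallest first, each dividing the next): x - 6, (x - 6)^3.

Check: the last factor (x - 6)^3 is the minimal polynomial, and the product (x - 6)^4 is the characteristic polynomial.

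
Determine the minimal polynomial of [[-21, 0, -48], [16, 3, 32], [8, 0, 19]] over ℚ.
The characteristic polynomial factors as (x - 3)^2(x + 5). The minimal polynomial is ∏(x - λ)^{k_λ} where k_λ is the size of the largest Jordan block at λ.

For λ = -5: rank(A + 5I) = 2, and the largest Jordan block has size 1 (the smallest k with rank((A + 5I)^k) = rank((A + 5I)^(k+1))).
For λ = 3: rank(A - 3I) = 1, and the largest Jordan block has size 1 (the smallest k with rank((A - 3I)^k) = rank((A - 3I)^(k+1))).

So m_A(x) = (x - 3)(x + 5).

m_A(x) = (x - 3)(x + 5)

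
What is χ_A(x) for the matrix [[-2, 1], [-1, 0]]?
xI - A = [[x + 2, -1], [1, x]].

Expanding det(xI - A) along the first row:
det(xI - A) = + (x + 2)·det([[x]]) - (-1)·det([[1]]).

Evaluating gives χ_A(x) = x^2 + 2x + 1 = (x + 1)^2.

χ_A(x) = (x + 1)^2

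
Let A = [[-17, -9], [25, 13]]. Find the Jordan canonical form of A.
J = [[-2, 1], [0, -2]]

The characteristic polynomial is det(xI - A) = (x + 2)^2, so the eigenvalues are -2 (algebraic multiplicity 2).

For λ = -2: rank(A + 2I) = 1, rank((A + 2I)^2) = 0. The eigenspace has dimension 2 - 1 = 1, so there is 1 Jordan block; the rank sequence gives block sizes [2].

Assembling the blocks gives the Jordan form J above.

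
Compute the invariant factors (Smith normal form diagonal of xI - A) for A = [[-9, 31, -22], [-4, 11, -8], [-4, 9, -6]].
(x - 2)(x + 3)^2

The Jordan structure of A has elementary divisors (x + 3)^2, (x - 2). Arranging the block sizes at each eigenvalue in decreasing order and taking row products gives the invariant factors.

Invariant factors (smallest first, each dividing the next): (x - 2)(x + 3)^2.

Check: the last factor (x - 2)(x + 3)^2 is the minimal polynomial, and the product (x - 2)(x + 3)^2 is the characteristic polynomial.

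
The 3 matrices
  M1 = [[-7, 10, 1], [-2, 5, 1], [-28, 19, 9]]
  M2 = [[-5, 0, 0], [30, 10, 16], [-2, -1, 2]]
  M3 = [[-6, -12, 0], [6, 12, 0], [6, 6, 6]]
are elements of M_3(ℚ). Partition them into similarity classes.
2 classes: {M1, M2}, {M3}

Characteristic polynomials: χ_{M1} = (x - 6)^2(x + 5), χ_{M2} = (x - 6)^2(x + 5), χ_{M3} = x(x - 6)^2.

{M1, M2}: invariant factors (x - 6)^2(x + 5).

{M3}: invariant factors x - 6, x(x - 6).

Matrices are similar if and only if their invariant-factor lists agree; the partition into similarity classes is {M1, M2}, {M3}.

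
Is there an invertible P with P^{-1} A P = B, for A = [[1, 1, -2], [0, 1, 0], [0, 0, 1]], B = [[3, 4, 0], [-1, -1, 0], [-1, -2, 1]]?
Two matrices over a field are similar if and only if they have the same invariant factors.

Both A and B have characteristic polynomial (x - 1)^3 and minimal polynomial (x - 1)^2. Computing further, both have invariant factors x - 1, (x - 1)^2. Hence A and B are similar.

Yes.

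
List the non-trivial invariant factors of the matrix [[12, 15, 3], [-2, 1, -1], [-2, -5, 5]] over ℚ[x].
The Jordan structure of A has elementary divisors (x - 6)^2, (x - 6). Arranging the block sizes at each eigenvalue in decreasing order and taking row products gives the invariant factors.

Invariant factors (smallest first, each dividing the next): x - 6, (x - 6)^2.

Check: the last factor (x - 6)^2 is the minimal polynomial, and the product (x - 6)^3 is the characteristic polynomial.

x - 6, (x - 6)^2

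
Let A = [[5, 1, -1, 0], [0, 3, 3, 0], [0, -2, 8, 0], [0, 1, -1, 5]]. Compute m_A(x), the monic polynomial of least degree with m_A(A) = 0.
The characteristic polynomial factors as (x - 6)(x - 5)^3. The minimal polynomial is ∏(x - λ)^{k_λ} where k_λ is the size of the largest Jordan block at λ.

For λ = 5: rank(A - 5I) = 2, and the largest Jordan block has size 2 (the smallest k with rank((A - 5I)^k) = rank((A - 5I)^(k+1))).
For λ = 6: rank(A - 6I) = 3, and the largest Jordan block has size 1 (the smallest k with rank((A - 6I)^k) = rank((A - 6I)^(k+1))).

So m_A(x) = (x - 6)(x - 5)^2.

m_A(x) = (x - 6)(x - 5)^2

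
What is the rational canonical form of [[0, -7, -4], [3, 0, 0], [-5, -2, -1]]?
R = [[0, 0, 3], [1, 0, -1], [0, 1, -1]]

The invariant factors of A (the non-unit diagonal entries of the Smith normal form of xI - A over ℚ[x]) are (x - 1)(x^2 + 2x + 3), each dividing the next. The characteristic polynomial is their product, (x - 1)(x^2 + 2x + 3).

The rational canonical form is the block-diagonal matrix of companion matrices C(f_i):
R = [[0, 0, 3], [1, 0, -1], [0, 1, -1]].

Note the characteristic polynomial does not split into linear factors over ℚ, so A has no Jordan form over ℚ; the rational canonical form exists over any field.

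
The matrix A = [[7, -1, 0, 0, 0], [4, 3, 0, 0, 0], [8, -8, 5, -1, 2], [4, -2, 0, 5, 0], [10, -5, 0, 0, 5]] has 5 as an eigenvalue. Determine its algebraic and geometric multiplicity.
algebraic multiplicity 5, geometric multiplicity 3

The characteristic polynomial is (x - 5)^5, so the factor x - 5 appears with exponent 5: the algebraic multiplicity is 5.

rank(A - 5I) = 2, so the eigenspace has dimension 5 - 2 = 3: the geometric multiplicity is 3.

Since 3 < 5, A is not diagonalizable.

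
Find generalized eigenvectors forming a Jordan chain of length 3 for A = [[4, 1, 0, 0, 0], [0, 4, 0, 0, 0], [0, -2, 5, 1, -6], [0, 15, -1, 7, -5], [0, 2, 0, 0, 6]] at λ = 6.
v_1 = [[0, 0, -2, 4, 1]]^T, v_2 = [[0, 0, 0, 1, 0]]^T, v_3 = [[0, 0, 1, 1, 0]]^T

We seek v_1 ∈ ker((A - 6I)^3) \ ker((A - 6I)^2), then set v_{i+1} = (A - 6I) v_i.

One such chain is v_1 = [[0, 0, -2, 4, 1]]^T, v_2 = [[0, 0, 0, 1, 0]]^T, v_3 = [[0, 0, 1, 1, 0]]^T. Check: (A - 6I) v_3 = [[0, 0, 0, 0, 0]]^T = 0.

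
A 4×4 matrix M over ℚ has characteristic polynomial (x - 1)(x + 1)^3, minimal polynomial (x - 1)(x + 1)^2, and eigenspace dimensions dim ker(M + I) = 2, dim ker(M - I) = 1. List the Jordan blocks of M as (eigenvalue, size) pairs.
λ = -1: algebraic multiplicity 3 (exponent in χ_M), largest block size 2 (exponent in m_M), 2 blocks (geometric multiplicity). These force block sizes [2, 1].
λ = 1: algebraic multiplicity 1 (exponent in χ_M), largest block size 1 (exponent in m_M), 1 block (geometric multiplicity). This forces block sizes [1].

Jordan blocks: (-1, 2), (-1, 1), (1, 1)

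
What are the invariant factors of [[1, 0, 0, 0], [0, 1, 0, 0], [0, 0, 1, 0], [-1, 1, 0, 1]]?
The Jordan structure of A has elementary divisors (x - 1)^2, (x - 1), (x - 1). Arranging the block sizes at each eigenvalue in decreasing order and taking row products gives the invariant factors.

Invariant factors (smallest first, each dividing the next): x - 1, x - 1, (x - 1)^2.

Check: the last factor (x - 1)^2 is the minimal polynomial, and the product (x - 1)^4 is the characteristic polynomial.

x - 1, x - 1, (x - 1)^2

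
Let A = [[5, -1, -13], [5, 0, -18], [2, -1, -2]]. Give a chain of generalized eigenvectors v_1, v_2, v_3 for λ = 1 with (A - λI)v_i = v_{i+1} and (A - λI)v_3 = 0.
We seek v_1 ∈ ker((A - I)^3) \ ker((A - I)^2), then set v_{i+1} = (A - I) v_i.

One such chain is v_1 = [[6, 8, 1]]^T, v_2 = [[3, 4, 1]]^T, v_3 = [[-5, -7, -1]]^T. Check: (A - I) v_3 = [[0, 0, 0]]^T = 0.

v_1 = [[6, 8, 1]]^T, v_2 = [[3, 4, 1]]^T, v_3 = [[-5, -7, -1]]^T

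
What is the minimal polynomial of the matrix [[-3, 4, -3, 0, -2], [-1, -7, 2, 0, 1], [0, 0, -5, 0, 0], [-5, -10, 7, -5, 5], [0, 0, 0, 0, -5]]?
The characteristic polynomial factors as (x + 5)^5. The minimal polynomial is ∏(x - λ)^{k_λ} where k_λ is the size of the largest Jordan block at λ.

For λ = -5: rank(A + 5I) = 2, and the largest Jordan block has size 3 (the smallest k with rank((A + 5I)^k) = rank((A + 5I)^(k+1))).

So m_A(x) = (x + 5)^3.

m_A(x) = (x + 5)^3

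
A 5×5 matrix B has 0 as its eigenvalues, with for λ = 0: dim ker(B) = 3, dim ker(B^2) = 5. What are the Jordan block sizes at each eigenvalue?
λ = 0: successive nullity increments [3, 2] count blocks of size ≥ k; block sizes are [2, 2, 1].

Jordan blocks: (0, 2), (0, 2), (0, 1)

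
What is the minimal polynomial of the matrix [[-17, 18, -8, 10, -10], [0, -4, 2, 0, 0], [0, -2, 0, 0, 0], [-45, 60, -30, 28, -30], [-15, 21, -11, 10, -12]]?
The characteristic polynomial factors as (x - 3)(x + 2)^4. The minimal polynomial is ∏(x - λ)^{k_λ} where k_λ is the size of the largest Jordan block at λ.

For λ = -2: rank(A + 2I) = 2, and the largest Jordan block has size 2 (the smallest k with rank((A + 2I)^k) = rank((A + 2I)^(k+1))).
For λ = 3: rank(A - 3I) = 4, and the largest Jordan block has size 1 (the smallest k with rank((A - 3I)^k) = rank((A - 3I)^(k+1))).

So m_A(x) = (x - 3)(x + 2)^2.

m_A(x) = (x - 3)(x + 2)^2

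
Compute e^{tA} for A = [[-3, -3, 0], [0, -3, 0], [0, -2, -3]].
A has Jordan form J = [[-3, 1, 0], [0, -3, 0], [0, 0, -3]] with A = PJP^{-1}, so e^{tA} = P e^{tJ} P^{-1}.

For a Jordan block J_k(λ), e^{tJ_k(λ)} = e^{λt} · (I + tN + t^2 N^2/2! + ... + t^{k-1} N^{k-1}/(k-1)!) where N is the nilpotent superdiagonal part.

Assembling the blocks and conjugating back gives the entries of e^{tA} as shown above.

e^{tA} = [[e^{-3*t}, -3*t*e^{-3*t}, 0], [0, e^{-3*t}, 0], [0, -2*t*e^{-3*t}, e^{-3*t}]]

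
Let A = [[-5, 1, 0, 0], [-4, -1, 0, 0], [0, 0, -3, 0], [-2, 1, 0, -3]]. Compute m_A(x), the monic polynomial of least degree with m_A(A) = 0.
m_A(x) = (x + 3)^2

The characteristic polynomial factors as (x + 3)^4. The minimal polynomial is ∏(x - λ)^{k_λ} where k_λ is the size of the largest Jordan block at λ.

For λ = -3: rank(A + 3I) = 1, and the largest Jordan block has size 2 (the smallest k with rank((A + 3I)^k) = rank((A + 3I)^(k+1))).

So m_A(x) = (x + 3)^2.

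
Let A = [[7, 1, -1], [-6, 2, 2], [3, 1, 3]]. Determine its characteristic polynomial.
xI - A = [[x - 7, -1, 1], [6, x - 2, -2], [-3, -1, x - 3]].

Expanding det(xI - A) along the first row:
det(xI - A) = + (x - 7)·det([[x - 2, -2], [-1, x - 3]]) - (-1)·det([[6, -2], [-3, x - 3]]) + (1)·det([[6, x - 2], [-3, -1]]).

Evaluating gives χ_A(x) = x^3 - 12x^2 + 48x - 64 = (x - 4)^3.

χ_A(x) = (x - 4)^3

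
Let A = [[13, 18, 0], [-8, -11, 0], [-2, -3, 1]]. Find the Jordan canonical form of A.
The characteristic polynomial is det(xI - A) = (x - 1)^3, so the eigenvalues are 1 (algebraic multiplicity 3).

For λ = 1: rank(A - I) = 1, rank((A - I)^2) = 0. The eigenspace has dimension 3 - 1 = 2, so there are 2 Jordan blocks; the rank sequence gives block sizes [2, 1].

Assembling the blocks gives the Jordan form J above.

J = [[1, 1, 0], [0, 1, 0], [0, 0, 1]]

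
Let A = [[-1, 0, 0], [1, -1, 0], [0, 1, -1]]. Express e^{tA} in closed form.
A has Jordan form J = [[-1, 1, 0], [0, -1, 1], [0, 0, -1]] with A = PJP^{-1}, so e^{tA} = P e^{tJ} P^{-1}.

For a Jordan block J_k(λ), e^{tJ_k(λ)} = e^{λt} · (I + tN + t^2 N^2/2! + ... + t^{k-1} N^{k-1}/(k-1)!) where N is the nilpotent superdiagonal part.

Assembling the blocks and conjugating back gives the entries of e^{tA} as shown above.

e^{tA} = [[e^{-t}, 0, 0], [t*e^{-t}, e^{-t}, 0], [t^2*e^{-t}/2, t*e^{-t}, e^{-t}]]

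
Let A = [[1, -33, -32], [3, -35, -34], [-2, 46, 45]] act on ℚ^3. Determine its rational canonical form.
The invariant factors of A (the non-unit diagonal entries of the Smith normal form of xI - A over ℚ[x]) are (x - 6)(x - 4)(x - 1), each dividing the next. The characteristic polynomial is their product, (x - 6)(x - 4)(x - 1).

The rational canonical form is the block-diagonal matrix of companion matrices C(f_i):
R = [[0, 0, 24], [1, 0, -34], [0, 1, 11]].

R = [[0, 0, 24], [1, 0, -34], [0, 1, 11]]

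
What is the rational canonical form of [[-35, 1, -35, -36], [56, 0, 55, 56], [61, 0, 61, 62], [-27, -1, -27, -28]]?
The invariant factors of A (the non-unit diagonal entries of the Smith normal form of xI - A over ℚ[x]) are (x - 5)(x + 4)(x^2 + 3x - 3), each dividing the next. The characteristic polynomial is their product, (x - 5)(x + 4)(x^2 + 3x - 3).

The rational canonical form is the block-diagonal matrix of companion matrices C(f_i):
R = [[0, 0, 0, -60], [1, 0, 0, 57], [0, 1, 0, 26], [0, 0, 1, -2]].

Note the characteristic polynomial does not split into linear factors over ℚ, so A has no Jordan form over ℚ; the rational canonical form exists over any field.

R = [[0, 0, 0, -60], [1, 0, 0, 57], [0, 1, 0, 26], [0, 0, 1, -2]]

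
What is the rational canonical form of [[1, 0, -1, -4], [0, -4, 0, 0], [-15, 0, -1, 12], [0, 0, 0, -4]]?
The invariant factors of A (the non-unit diagonal entries of the Smith normal form of xI - A over ℚ[x]) are x + 4, x + 4, (x - 4)(x + 4), each dividing the next. The characteristic polynomial is their product, (x - 4)(x + 4)^3.

The rational canonical form is the block-diagonal matrix of companion matrices C(f_i):
R = [[-4, 0, 0, 0], [0, -4, 0, 0], [0, 0, 0, 16], [0, 0, 1, 0]].

R = [[-4, 0, 0, 0], [0, -4, 0, 0], [0, 0, 0, 16], [0, 0, 1, 0]]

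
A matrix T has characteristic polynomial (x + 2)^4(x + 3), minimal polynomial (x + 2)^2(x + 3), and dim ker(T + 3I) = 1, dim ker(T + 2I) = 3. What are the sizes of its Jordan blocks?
Jordan blocks: (-3, 1), (-2, 2), (-2, 1), (-2, 1)

λ = -3: algebraic multiplicity 1 (exponent in χ_T), largest block size 1 (exponent in m_T), 1 block (geometric multiplicity). This forces block sizes [1].
λ = -2: algebraic multiplicity 4 (exponent in χ_T), largest block size 2 (exponent in m_T), 3 blocks (geometric multiplicity). These force block sizes [2, 1, 1].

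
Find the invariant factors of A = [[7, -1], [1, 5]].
The Jordan structure of A has elementary divisors (x - 6)^2. Arranging the block sizes at each eigenvalue in decreasing order and taking row products gives the invariant factors.

Invariant factors (smallest first, each dividing the next): (x - 6)^2.

Check: the last factor (x - 6)^2 is the minimal polynomial, and the product (x - 6)^2 is the characteristic polynomial.

(x - 6)^2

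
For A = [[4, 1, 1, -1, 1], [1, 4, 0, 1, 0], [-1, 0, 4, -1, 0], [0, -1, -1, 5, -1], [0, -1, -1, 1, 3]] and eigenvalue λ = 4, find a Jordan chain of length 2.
v_1 = [[0, 1, 0, 0, 0]]^T, v_2 = [[1, 0, 0, -1, -1]]^T

We seek v_1 ∈ ker((A - 4I)^2) \ ker(A - 4I), then set v_{i+1} = (A - 4I) v_i.

One such chain is v_1 = [[0, 1, 0, 0, 0]]^T, v_2 = [[1, 0, 0, -1, -1]]^T. Check: (A - 4I) v_2 = [[0, 0, 0, 0, 0]]^T = 0.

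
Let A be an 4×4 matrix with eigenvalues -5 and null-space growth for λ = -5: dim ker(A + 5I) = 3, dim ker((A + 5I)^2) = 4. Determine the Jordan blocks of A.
λ = -5: successive nullity increments [3, 1] count blocks of size ≥ k; block sizes are [2, 1, 1].

Jordan blocks: (-5, 2), (-5, 1), (-5, 1)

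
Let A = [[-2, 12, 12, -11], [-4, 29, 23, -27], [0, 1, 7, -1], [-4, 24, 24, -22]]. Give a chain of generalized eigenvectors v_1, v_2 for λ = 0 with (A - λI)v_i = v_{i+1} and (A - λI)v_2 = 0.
We seek v_1 ∈ ker(A^2) \ ker(A), then set v_{i+1} = A v_i.

One such chain is v_1 = [[-1, -1, 0, -1]]^T, v_2 = [[1, 2, 0, 2]]^T. Check: A v_2 = [[0, 0, 0, 0]]^T = 0.

v_1 = [[-1, -1, 0, -1]]^T, v_2 = [[1, 2, 0, 2]]^T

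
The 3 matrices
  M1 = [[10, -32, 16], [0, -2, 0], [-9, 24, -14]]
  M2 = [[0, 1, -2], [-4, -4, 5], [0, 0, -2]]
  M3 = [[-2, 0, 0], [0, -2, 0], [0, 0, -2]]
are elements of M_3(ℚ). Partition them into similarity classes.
Characteristic polynomials: χ_{M1} = (x + 2)^3, χ_{M2} = (x + 2)^3, χ_{M3} = (x + 2)^3.

{M1}: invariant factors x + 2, (x + 2)^2.

{M2}: invariant factors (x + 2)^3.

{M3}: invariant factors x + 2, x + 2, x + 2.

Matrices are similar if and only if their invariant-factor lists agree; the partition into similarity classes is {M1}, {M2}, {M3}.

3 classes: {M1}, {M2}, {M3}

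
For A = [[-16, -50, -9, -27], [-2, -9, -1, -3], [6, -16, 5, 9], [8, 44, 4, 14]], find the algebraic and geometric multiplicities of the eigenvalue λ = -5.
The characteristic polynomial is (x - 2)^2(x + 5)^2, so the factor x + 5 appears with exponent 2: the algebraic multiplicity is 2.

rank(A + 5I) = 3, so the eigenspace has dimension 4 - 3 = 1: the geometric multiplicity is 1.

Since 1 < 2, A is not diagonalizable.

algebraic multiplicity 2, geometric multiplicity 1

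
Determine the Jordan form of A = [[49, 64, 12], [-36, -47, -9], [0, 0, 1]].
The characteristic polynomial is det(xI - A) = (x - 1)^3, so the eigenvalues are 1 (algebraic multiplicity 3).

For λ = 1: rank(A - I) = 1, rank((A - I)^2) = 0. The eigenspace has dimension 3 - 1 = 2, so there are 2 Jordan blocks; the rank sequence gives block sizes [2, 1].

Assembling the blocks gives the Jordan form J above.

J = [[1, 1, 0], [0, 1, 0], [0, 0, 1]]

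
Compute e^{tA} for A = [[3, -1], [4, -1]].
A has Jordan form J = [[1, 1], [0, 1]] with A = PJP^{-1}, so e^{tA} = P e^{tJ} P^{-1}.

For a Jordan block J_k(λ), e^{tJ_k(λ)} = e^{λt} · (I + tN + t^2 N^2/2! + ... + t^{k-1} N^{k-1}/(k-1)!) where N is the nilpotent superdiagonal part.

Assembling the blocks and conjugating back gives the entries of e^{tA} as shown above.

e^{tA} = [[(2*t + 1)*e^{t}, -t*e^{t}], [4*t*e^{t}, (1 - 2*t)*e^{t}]]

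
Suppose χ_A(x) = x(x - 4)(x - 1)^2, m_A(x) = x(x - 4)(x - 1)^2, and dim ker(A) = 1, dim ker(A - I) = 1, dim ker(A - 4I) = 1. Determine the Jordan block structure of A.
λ = 0: algebraic multiplicity 1 (exponent in χ_A), largest block size 1 (exponent in m_A), 1 block (geometric multiplicity). This forces block sizes [1].
λ = 1: algebraic multiplicity 2 (exponent in χ_A), largest block size 2 (exponent in m_A), 1 block (geometric multiplicity). This forces block sizes [2].
λ = 4: algebraic multiplicity 1 (exponent in χ_A), largest block size 1 (exponent in m_A), 1 block (geometric multiplicity). This forces block sizes [1].

Jordan blocks: (0, 1), (1, 2), (4, 1)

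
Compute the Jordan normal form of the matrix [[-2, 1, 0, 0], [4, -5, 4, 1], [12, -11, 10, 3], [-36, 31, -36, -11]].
The characteristic polynomial is det(xI - A) = (x + 2)^4, so the eigenvalues are -2 (algebraic multiplicity 4).

For λ = -2: rank(A + 2I) = 2, rank((A + 2I)^2) = 1, rank((A + 2I)^3) = 0. The eigenspace has dimension 4 - 2 = 2, so there are 2 Jordan blocks; the rank sequence gives block sizes [3, 1].

Assembling the blocks gives the Jordan form J above.

J = [[-2, 1, 0, 0], [0, -2, 1, 0], [0, 0, -2, 0], [0, 0, 0, -2]]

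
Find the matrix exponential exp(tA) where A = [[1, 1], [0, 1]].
e^{tA} = [[e^{t}, t*e^{t}], [0, e^{t}]]

A has Jordan form J = [[1, 1], [0, 1]] with A = PJP^{-1}, so e^{tA} = P e^{tJ} P^{-1}.

For a Jordan block J_k(λ), e^{tJ_k(λ)} = e^{λt} · (I + tN + t^2 N^2/2! + ... + t^{k-1} N^{k-1}/(k-1)!) where N is the nilpotent superdiagonal part.

Assembling the blocks and conjugating back gives the entries of e^{tA} as shown above.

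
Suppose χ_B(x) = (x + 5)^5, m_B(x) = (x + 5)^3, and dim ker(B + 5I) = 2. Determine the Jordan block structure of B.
Jordan blocks: (-5, 3), (-5, 2)

λ = -5: algebraic multiplicity 5 (exponent in χ_B), largest block size 3 (exponent in m_B), 2 blocks (geometric multiplicity). These force block sizes [3, 2].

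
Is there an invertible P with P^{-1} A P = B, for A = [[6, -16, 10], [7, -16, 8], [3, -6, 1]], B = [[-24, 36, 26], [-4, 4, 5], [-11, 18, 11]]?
Two matrices over a field are similar if and only if they have the same invariant factors.

Both A and B have characteristic polynomial (x + 2)^2(x + 5) and minimal polynomial (x + 2)^2(x + 5). Computing further, both have invariant factors (x + 2)^2(x + 5). Hence A and B are similar.

Yes.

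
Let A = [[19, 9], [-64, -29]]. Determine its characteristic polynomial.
χ_A(x) = (x + 5)^2

xI - A = [[x - 19, -9], [64, x + 29]].

Expanding det(xI - A) along the first row:
det(xI - A) = + (x - 19)·det([[x + 29]]) - (-9)·det([[64]]).

Evaluating gives χ_A(x) = x^2 + 10x + 25 = (x + 5)^2.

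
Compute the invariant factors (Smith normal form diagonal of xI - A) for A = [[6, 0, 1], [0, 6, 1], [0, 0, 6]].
The Jordan structure of A has elementary divisors (x - 6)^2, (x - 6). Arranging the block sizes at each eigenvalue in decreasing order and taking row products gives the invariant factors.

Invariant factors (smallest first, each dividing the next): x - 6, (x - 6)^2.

Check: the last factor (x - 6)^2 is the minimal polynomial, and the product (x - 6)^3 is the characteristic polynomial.

x - 6, (x - 6)^2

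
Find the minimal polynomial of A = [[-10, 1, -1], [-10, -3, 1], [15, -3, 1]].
The characteristic polynomial factors as (x + 2)(x + 5)^2. The minimal polynomial is ∏(x - λ)^{k_λ} where k_λ is the size of the largest Jordan block at λ.

For λ = -5: rank(A + 5I) = 2, and the largest Jordan block has size 2 (the smallest k with rank((A + 5I)^k) = rank((A + 5I)^(k+1))).
For λ = -2: rank(A + 2I) = 2, and the largest Jordan block has size 1 (the smallest k with rank((A + 2I)^k) = rank((A + 2I)^(k+1))).

So m_A(x) = (x + 2)(x + 5)^2.

m_A(x) = (x + 2)(x + 5)^2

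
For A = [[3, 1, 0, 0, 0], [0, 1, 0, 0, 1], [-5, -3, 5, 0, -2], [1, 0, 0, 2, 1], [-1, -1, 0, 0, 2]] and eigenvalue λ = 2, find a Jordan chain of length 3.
We seek v_1 ∈ ker((A - 2I)^3) \ ker((A - 2I)^2), then set v_{i+1} = (A - 2I) v_i.

One such chain is v_1 = [[0, 1, 2, 0, 1]]^T, v_2 = [[1, 0, 1, 1, -1]]^T, v_3 = [[1, -1, 0, 0, -1]]^T. Check: (A - 2I) v_3 = [[0, 0, 0, 0, 0]]^T = 0.

v_1 = [[0, 1, 2, 0, 1]]^T, v_2 = [[1, 0, 1, 1, -1]]^T, v_3 = [[1, -1, 0, 0, -1]]^T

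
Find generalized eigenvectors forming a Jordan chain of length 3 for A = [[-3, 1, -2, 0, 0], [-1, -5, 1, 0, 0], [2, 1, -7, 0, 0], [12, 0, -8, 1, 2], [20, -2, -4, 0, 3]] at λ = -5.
v_1 = [[0, 0, 1, 1, 1]]^T, v_2 = [[-2, 1, -2, 0, 4]]^T, v_3 = [[1, 0, 1, 0, -2]]^T

We seek v_1 ∈ ker((A + 5I)^3) \ ker((A + 5I)^2), then set v_{i+1} = (A + 5I) v_i.

One such chain is v_1 = [[0, 0, 1, 1, 1]]^T, v_2 = [[-2, 1, -2, 0, 4]]^T, v_3 = [[1, 0, 1, 0, -2]]^T. Check: (A + 5I) v_3 = [[0, 0, 0, 0, 0]]^T = 0.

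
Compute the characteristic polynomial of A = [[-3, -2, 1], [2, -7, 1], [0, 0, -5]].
xI - A = [[x + 3, 2, -1], [-2, x + 7, -1], [0, 0, x + 5]].

Expanding det(xI - A) along the first row:
det(xI - A) = + (x + 3)·det([[x + 7, -1], [0, x + 5]]) - (2)·det([[-2, -1], [0, x + 5]]) + (-1)·det([[-2, x + 7], [0, 0]]).

Evaluating gives χ_A(x) = x^3 + 15x^2 + 75x + 125 = (x + 5)^3.

χ_A(x) = (x + 5)^3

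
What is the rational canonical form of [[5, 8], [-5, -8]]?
The invariant factors of A (the non-unit diagonal entries of the Smith normal form of xI - A over ℚ[x]) are x(x + 3), each dividing the next. The characteristic polynomial is their product, x(x + 3).

The rational canonical form is the block-diagonal matrix of companion matrices C(f_i):
R = [[0, 0], [1, -3]].

R = [[0, 0], [1, -3]]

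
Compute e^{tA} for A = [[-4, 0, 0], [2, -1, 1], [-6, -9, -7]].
e^{tA} = [[e^{-4*t}, 0, 0], [2*t*e^{-4*t}, (3*t + 1)*e^{-4*t}, t*e^{-4*t}], [-6*t*e^{-4*t}, -9*t*e^{-4*t}, (1 - 3*t)*e^{-4*t}]]

A has Jordan form J = [[-4, 1, 0], [0, -4, 0], [0, 0, -4]] with A = PJP^{-1}, so e^{tA} = P e^{tJ} P^{-1}.

For a Jordan block J_k(λ), e^{tJ_k(λ)} = e^{λt} · (I + tN + t^2 N^2/2! + ... + t^{k-1} N^{k-1}/(k-1)!) where N is the nilpotent superdiagonal part.

Assembling the blocks and conjugating back gives the entries of e^{tA} as shown above.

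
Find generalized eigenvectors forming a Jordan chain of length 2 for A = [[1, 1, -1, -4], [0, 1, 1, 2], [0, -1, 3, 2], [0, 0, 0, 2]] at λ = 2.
We seek v_1 ∈ ker((A - 2I)^2) \ ker(A - 2I), then set v_{i+1} = (A - 2I) v_i.

One such chain is v_1 = [[-1, 0, 1, 0]]^T, v_2 = [[0, 1, 1, 0]]^T. Check: (A - 2I) v_2 = [[0, 0, 0, 0]]^T = 0.

v_1 = [[-1, 0, 1, 0]]^T, v_2 = [[0, 1, 1, 0]]^T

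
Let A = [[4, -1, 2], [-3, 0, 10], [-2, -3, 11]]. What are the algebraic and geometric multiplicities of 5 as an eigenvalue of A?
The characteristic polynomial is (x - 5)^3, so the factor x - 5 appears with exponent 3: the algebraic multiplicity is 3.

rank(A - 5I) = 2, so the eigenspace has dimension 3 - 2 = 1: the geometric multiplicity is 1.

Since 1 < 3, A is not diagonalizable.

algebraic multiplicity 3, geometric multiplicity 1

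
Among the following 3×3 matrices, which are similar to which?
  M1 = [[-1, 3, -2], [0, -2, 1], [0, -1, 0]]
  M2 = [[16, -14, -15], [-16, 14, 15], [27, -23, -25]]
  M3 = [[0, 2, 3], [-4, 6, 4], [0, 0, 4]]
3 classes: {M1}, {M2}, {M3}

Characteristic polynomials: χ_{M1} = (x + 1)^3, χ_{M2} = x^2(x - 5), χ_{M3} = (x - 4)^2(x - 2).

{M1}: invariant factors (x + 1)^3.

{M2}: invariant factors x^2(x - 5).

{M3}: invariant factors (x - 4)^2(x - 2).

Matrices are similar if and only if their invariant-factor lists agree; the partition into similarity classes is {M1}, {M2}, {M3}.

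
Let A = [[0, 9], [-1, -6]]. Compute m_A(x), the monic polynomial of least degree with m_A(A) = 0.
m_A(x) = (x + 3)^2

The characteristic polynomial factors as (x + 3)^2. The minimal polynomial is ∏(x - λ)^{k_λ} where k_λ is the size of the largest Jordan block at λ.

For λ = -3: rank(A + 3I) = 1, and the largest Jordan block has size 2 (the smallest k with rank((A + 3I)^k) = rank((A + 3I)^(k+1))).

So m_A(x) = (x + 3)^2.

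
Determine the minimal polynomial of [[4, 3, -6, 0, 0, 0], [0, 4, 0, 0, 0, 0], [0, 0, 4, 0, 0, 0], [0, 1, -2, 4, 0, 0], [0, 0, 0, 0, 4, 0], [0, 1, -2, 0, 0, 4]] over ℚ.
The characteristic polynomial factors as (x - 4)^6. The minimal polynomial is ∏(x - λ)^{k_λ} where k_λ is the size of the largest Jordan block at λ.

For λ = 4: rank(A - 4I) = 1, and the largest Jordan block has size 2 (the smallest k with rank((A - 4I)^k) = rank((A - 4I)^(k+1))).

So m_A(x) = (x - 4)^2.

m_A(x) = (x - 4)^2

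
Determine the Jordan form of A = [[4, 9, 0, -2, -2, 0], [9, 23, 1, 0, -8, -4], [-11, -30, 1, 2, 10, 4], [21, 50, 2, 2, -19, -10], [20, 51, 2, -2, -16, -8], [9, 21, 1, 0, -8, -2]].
The characteristic polynomial is det(xI - A) = (x - 2)^6, so the eigenvalues are 2 (algebraic multiplicity 6).

For λ = 2: rank(A - 2I) = 3, rank((A - 2I)^2) = 1, rank((A - 2I)^3) = 0. The eigenspace has dimension 6 - 3 = 3, so there are 3 Jordan blocks; the rank sequence gives block sizes [3, 2, 1].

Assembling the blocks gives the Jordan form J above.

J = [[2, 1, 0, 0, 0, 0], [0, 2, 1, 0, 0, 0], [0, 0, 2, 0, 0, 0], [0, 0, 0, 2, 1, 0], [0, 0, 0, 0, 2, 0], [0, 0, 0, 0, 0, 2]]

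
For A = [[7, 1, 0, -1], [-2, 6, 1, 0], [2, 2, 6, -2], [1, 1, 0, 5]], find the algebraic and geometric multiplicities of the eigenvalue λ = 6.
algebraic multiplicity 4, geometric multiplicity 2

The characteristic polynomial is (x - 6)^4, so the factor x - 6 appears with exponent 4: the algebraic multiplicity is 4.

rank(A - 6I) = 2, so the eigenspace has dimension 4 - 2 = 2: the geometric multiplicity is 2.

Since 2 < 4, A is not diagonalizable.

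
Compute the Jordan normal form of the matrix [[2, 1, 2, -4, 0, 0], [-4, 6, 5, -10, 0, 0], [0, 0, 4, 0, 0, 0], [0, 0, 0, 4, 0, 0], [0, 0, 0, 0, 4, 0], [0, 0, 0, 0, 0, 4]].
J = [[4, 1, 0, 0, 0, 0], [0, 4, 1, 0, 0, 0], [0, 0, 4, 0, 0, 0], [0, 0, 0, 4, 0, 0], [0, 0, 0, 0, 4, 0], [0, 0, 0, 0, 0, 4]]

The characteristic polynomial is det(xI - A) = (x - 4)^6, so the eigenvalues are 4 (algebraic multiplicity 6).

For λ = 4: rank(A - 4I) = 2, rank((A - 4I)^2) = 1, rank((A - 4I)^3) = 0. The eigenspace has dimension 6 - 2 = 4, so there are 4 Jordan blocks; the rank sequence gives block sizes [3, 1, 1, 1].

Assembling the blocks gives the Jordan form J above.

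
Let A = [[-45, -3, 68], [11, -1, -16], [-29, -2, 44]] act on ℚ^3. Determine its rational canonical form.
R = [[0, 0, 12], [1, 0, 6], [0, 1, -2]]

The invariant factors of A (the non-unit diagonal entries of the Smith normal form of xI - A over ℚ[x]) are (x + 2)(x^2 - 6), each dividing the next. The characteristic polynomial is their product, (x + 2)(x^2 - 6).

The rational canonical form is the block-diagonal matrix of companion matrices C(f_i):
R = [[0, 0, 12], [1, 0, 6], [0, 1, -2]].

Note the characteristic polynomial does not split into linear factors over ℚ, so A has no Jordan form over ℚ; the rational canonical form exists over any field.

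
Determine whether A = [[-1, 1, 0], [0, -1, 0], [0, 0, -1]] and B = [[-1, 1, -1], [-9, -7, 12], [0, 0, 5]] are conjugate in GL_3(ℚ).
No.

χ_A(x) = (x + 1)^3 but χ_B(x) = (x - 5)(x + 4)^2. The characteristic polynomial is a similarity invariant, so A and B are not similar.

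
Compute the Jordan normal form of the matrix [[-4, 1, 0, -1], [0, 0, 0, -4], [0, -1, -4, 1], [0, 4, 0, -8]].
The characteristic polynomial is det(xI - A) = (x + 4)^4, so the eigenvalues are -4 (algebraic multiplicity 4).

For λ = -4: rank(A + 4I) = 1, rank((A + 4I)^2) = 0. The eigenspace has dimension 4 - 1 = 3, so there are 3 Jordan blocks; the rank sequence gives block sizes [2, 1, 1].

Assembling the blocks gives the Jordan form J above.

J = [[-4, 1, 0, 0], [0, -4, 0, 0], [0, 0, -4, 0], [0, 0, 0, -4]]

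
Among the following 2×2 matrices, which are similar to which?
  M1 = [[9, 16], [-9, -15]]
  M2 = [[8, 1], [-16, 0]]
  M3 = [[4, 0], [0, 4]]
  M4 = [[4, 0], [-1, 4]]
Characteristic polynomials: χ_{M1} = (x + 3)^2, χ_{M2} = (x - 4)^2, χ_{M3} = (x - 4)^2, χ_{M4} = (x - 4)^2.

{M1}: invariant factors (x + 3)^2.

{M2, M4}: invariant factors (x - 4)^2.

{M3}: invariant factors x - 4, x - 4.

Matrices are similar if and only if their invariant-factor lists agree; the partition into similarity classes is {M1}, {M2, M4}, {M3}.

3 classes: {M1}, {M2, M4}, {M3}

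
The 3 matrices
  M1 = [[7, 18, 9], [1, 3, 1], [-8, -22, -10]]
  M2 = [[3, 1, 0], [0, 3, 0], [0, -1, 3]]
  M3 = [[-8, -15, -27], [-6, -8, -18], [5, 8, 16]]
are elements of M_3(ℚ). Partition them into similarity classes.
2 classes: {M1, M3}, {M2}

Characteristic polynomials: χ_{M1} = (x - 1)^2(x + 2), χ_{M2} = (x - 3)^3, χ_{M3} = (x - 1)^2(x + 2).

{M1, M3}: invariant factors (x - 1)^2(x + 2).

{M2}: invariant factors x - 3, (x - 3)^2.

Matrices are similar if and only if their invariant-factor lists agree; the partition into similarity classes is {M1, M3}, {M2}.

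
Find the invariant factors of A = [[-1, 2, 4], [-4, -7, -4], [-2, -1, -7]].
x + 5, (x + 5)^2

The Jordan structure of A has elementary divisors (x + 5)^2, (x + 5). Arranging the block sizes at each eigenvalue in decreasing order and taking row products gives the invariant factors.

Invariant factors (smallest first, each dividing the next): x + 5, (x + 5)^2.

Check: the last factor (x + 5)^2 is the minimal polynomial, and the product (x + 5)^3 is the characteristic polynomial.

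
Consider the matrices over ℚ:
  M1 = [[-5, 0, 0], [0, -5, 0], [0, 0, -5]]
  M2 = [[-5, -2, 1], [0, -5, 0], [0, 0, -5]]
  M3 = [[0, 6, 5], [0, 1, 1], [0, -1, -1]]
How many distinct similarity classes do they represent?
Characteristic polynomials: χ_{M1} = (x + 5)^3, χ_{M2} = (x + 5)^3, χ_{M3} = x^3.

{M1}: invariant factors x + 5, x + 5, x + 5.

{M2}: invariant factors x + 5, (x + 5)^2.

{M3}: invariant factors x^3.

Matrices are similar if and only if their invariant-factor lists agree; the partition into similarity classes is {M1}, {M2}, {M3}.

3 classes: {M1}, {M2}, {M3}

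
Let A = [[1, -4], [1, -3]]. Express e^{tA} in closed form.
A has Jordan form J = [[-1, 1], [0, -1]] with A = PJP^{-1}, so e^{tA} = P e^{tJ} P^{-1}.

For a Jordan block J_k(λ), e^{tJ_k(λ)} = e^{λt} · (I + tN + t^2 N^2/2! + ... + t^{k-1} N^{k-1}/(k-1)!) where N is the nilpotent superdiagonal part.

Assembling the blocks and conjugating back gives the entries of e^{tA} as shown above.

e^{tA} = [[(2*t + 1)*e^{-t}, -4*t*e^{-t}], [t*e^{-t}, (1 - 2*t)*e^{-t}]]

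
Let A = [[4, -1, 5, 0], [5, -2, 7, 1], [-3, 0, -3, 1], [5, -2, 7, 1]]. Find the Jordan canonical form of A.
The characteristic polynomial is det(xI - A) = x^4, so the eigenvalues are 0 (algebraic multiplicity 4).

For λ = 0: rank(A) = 2, rank(A^2) = 1, rank(A^3) = 0. The eigenspace has dimension 4 - 2 = 2, so there are 2 Jordan blocks; the rank sequence gives block sizes [3, 1].

Assembling the blocks gives the Jordan form J above.

J = [[0, 1, 0, 0], [0, 0, 1, 0], [0, 0, 0, 0], [0, 0, 0, 0]]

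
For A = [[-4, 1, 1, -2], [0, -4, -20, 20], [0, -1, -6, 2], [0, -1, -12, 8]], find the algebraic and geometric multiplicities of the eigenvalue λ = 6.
algebraic multiplicity 1, geometric multiplicity 1

The characteristic polynomial is (x - 6)(x + 4)^3, so the factor x - 6 appears with exponent 1: the algebraic multiplicity is 1.

rank(A - 6I) = 3, so the eigenspace has dimension 4 - 3 = 1: the geometric multiplicity is 1.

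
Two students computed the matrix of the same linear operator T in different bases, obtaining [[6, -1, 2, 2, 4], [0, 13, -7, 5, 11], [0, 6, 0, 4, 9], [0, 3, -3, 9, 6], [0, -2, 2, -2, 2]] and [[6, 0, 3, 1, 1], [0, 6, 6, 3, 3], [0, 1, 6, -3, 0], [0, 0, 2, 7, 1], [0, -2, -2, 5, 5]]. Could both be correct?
Yes.

Two matrices over a field are similar if and only if they have the same invariant factors.

Both A and B have characteristic polynomial (x - 6)^5 and minimal polynomial (x - 6)^3. Computing further, both have invariant factors (x - 6)^2, (x - 6)^3. Hence A and B are similar.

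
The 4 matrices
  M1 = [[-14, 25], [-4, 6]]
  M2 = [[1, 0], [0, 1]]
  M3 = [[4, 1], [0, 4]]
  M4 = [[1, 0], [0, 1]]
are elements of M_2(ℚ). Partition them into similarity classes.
3 classes: {M1}, {M2, M4}, {M3}

Characteristic polynomials: χ_{M1} = (x + 4)^2, χ_{M2} = (x - 1)^2, χ_{M3} = (x - 4)^2, χ_{M4} = (x - 1)^2.

{M1}: invariant factors (x + 4)^2.

{M2, M4}: invariant factors x - 1, x - 1.

{M3}: invariant factors (x - 4)^2.

Matrices are similar if and only if their invariant-factor lists agree; the partition into similarity classes is {M1}, {M2, M4}, {M3}.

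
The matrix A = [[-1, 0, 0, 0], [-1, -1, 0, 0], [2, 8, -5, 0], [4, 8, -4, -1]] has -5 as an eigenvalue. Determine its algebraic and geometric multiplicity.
The characteristic polynomial is (x + 1)^3(x + 5), so the factor x + 5 appears with exponent 1: the algebraic multiplicity is 1.

rank(A + 5I) = 3, so the eigenspace has dimension 4 - 3 = 1: the geometric multiplicity is 1.

algebraic multiplicity 1, geometric multiplicity 1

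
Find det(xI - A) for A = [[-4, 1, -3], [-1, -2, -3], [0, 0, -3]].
xI - A = [[x + 4, -1, 3], [1, x + 2, 3], [0, 0, x + 3]].

Expanding det(xI - A) along the first row:
det(xI - A) = + (x + 4)·det([[x + 2, 3], [0, x + 3]]) - (-1)·det([[1, 3], [0, x + 3]]) + (3)·det([[1, x + 2], [0, 0]]).

Evaluating gives χ_A(x) = x^3 + 9x^2 + 27x + 27 = (x + 3)^3.

χ_A(x) = (x + 3)^3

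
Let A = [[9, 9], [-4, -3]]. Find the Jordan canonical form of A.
The characteristic polynomial is det(xI - A) = (x - 3)^2, so the eigenvalues are 3 (algebraic multiplicity 2).

For λ = 3: rank(A - 3I) = 1, rank((A - 3I)^2) = 0. The eigenspace has dimension 2 - 1 = 1, so there is 1 Jordan block; the rank sequence gives block sizes [2].

Assembling the blocks gives the Jordan form J above.

J = [[3, 1], [0, 3]]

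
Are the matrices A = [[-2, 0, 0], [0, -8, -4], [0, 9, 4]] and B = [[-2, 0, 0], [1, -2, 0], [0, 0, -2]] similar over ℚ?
Two matrices over a field are similar if and only if they have the same invariant factors.

Both A and B have characteristic polynomial (x + 2)^3 and minimal polynomial (x + 2)^2. Computing further, both have invariant factors x + 2, (x + 2)^2. Hence A and B are similar.

Yes.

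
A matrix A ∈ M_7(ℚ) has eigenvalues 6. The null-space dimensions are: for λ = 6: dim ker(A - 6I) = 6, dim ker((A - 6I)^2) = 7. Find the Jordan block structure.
Jordan blocks: (6, 2), (6, 1), (6, 1), (6, 1), (6, 1), (6, 1)

λ = 6: successive nullity increments [6, 1] count blocks of size ≥ k; block sizes are [2, 1, 1, 1, 1, 1].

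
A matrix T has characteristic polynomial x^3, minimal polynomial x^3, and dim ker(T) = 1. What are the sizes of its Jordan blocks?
Jordan blocks: (0, 3)

λ = 0: algebraic multiplicity 3 (exponent in χ_T), largest block size 3 (exponent in m_T), 1 block (geometric multiplicity). This forces block sizes [3].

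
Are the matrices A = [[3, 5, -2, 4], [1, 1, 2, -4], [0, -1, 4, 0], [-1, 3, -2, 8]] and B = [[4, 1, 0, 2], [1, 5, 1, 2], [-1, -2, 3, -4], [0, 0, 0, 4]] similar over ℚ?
Yes.

Two matrices over a field are similar if and only if they have the same invariant factors.

Both A and B have characteristic polynomial (x - 4)^4 and minimal polynomial (x - 4)^3. Computing further, both have invariant factors x - 4, (x - 4)^3. Hence A and B are similar.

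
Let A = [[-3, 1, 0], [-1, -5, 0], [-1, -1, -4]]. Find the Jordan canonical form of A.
J = [[-4, 1, 0], [0, -4, 0], [0, 0, -4]]

The characteristic polynomial is det(xI - A) = (x + 4)^3, so the eigenvalues are -4 (algebraic multiplicity 3).

For λ = -4: rank(A + 4I) = 1, rank((A + 4I)^2) = 0. The eigenspace has dimension 3 - 1 = 2, so there are 2 Jordan blocks; the rank sequence gives block sizes [2, 1].

Assembling the blocks gives the Jordan form J above.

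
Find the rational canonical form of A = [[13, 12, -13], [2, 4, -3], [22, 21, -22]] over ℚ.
R = [[0, 0, 9], [1, 0, -3], [0, 1, -5]]

The invariant factors of A (the non-unit diagonal entries of the Smith normal form of xI - A over ℚ[x]) are (x - 1)(x + 3)^2, each dividing the next. The characteristic polynomial is their product, (x - 1)(x + 3)^2.

The rational canonical form is the block-diagonal matrix of companion matrices C(f_i):
R = [[0, 0, 9], [1, 0, -3], [0, 1, -5]].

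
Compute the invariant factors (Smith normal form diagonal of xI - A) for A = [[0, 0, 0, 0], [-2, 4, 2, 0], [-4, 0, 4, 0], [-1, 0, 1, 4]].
The Jordan structure of A has elementary divisors x, (x - 4)^2, (x - 4). Arranging the block sizes at each eigenvalue in decreasing order and taking row products gives the invariant factors.

Invariant factors (smallest first, each dividing the next): x - 4, x(x - 4)^2.

Check: the last factor x(x - 4)^2 is the minimal polynomial, and the product x(x - 4)^3 is the characteristic polynomial.

x - 4, x(x - 4)^2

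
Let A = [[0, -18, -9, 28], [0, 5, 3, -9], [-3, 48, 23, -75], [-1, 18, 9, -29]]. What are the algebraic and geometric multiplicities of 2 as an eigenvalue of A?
The characteristic polynomial is (x - 2)(x + 1)^3, so the factor x - 2 appears with exponent 1: the algebraic multiplicity is 1.

rank(A - 2I) = 3, so the eigenspace has dimension 4 - 3 = 1: the geometric multiplicity is 1.

algebraic multiplicity 1, geometric multiplicity 1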